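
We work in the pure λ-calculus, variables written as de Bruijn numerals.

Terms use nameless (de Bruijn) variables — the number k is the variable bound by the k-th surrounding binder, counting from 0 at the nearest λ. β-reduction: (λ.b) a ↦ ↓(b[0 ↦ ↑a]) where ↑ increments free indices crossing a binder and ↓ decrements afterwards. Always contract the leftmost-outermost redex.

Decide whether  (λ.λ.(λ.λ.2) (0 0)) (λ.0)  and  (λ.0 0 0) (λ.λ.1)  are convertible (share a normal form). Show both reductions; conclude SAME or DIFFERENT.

Answer: SAME — A ⇓ λ.λ.1, B ⇓ λ.λ.1

Reduction:
Term A:
  start: (λ.λ.(λ.λ.2) (0 0)) (λ.0)
  [1] λ.(λ.λ.2) (0 0)
  [2] λ.λ.1

Term B:
  start: (λ.0 0 0) (λ.λ.1)
  [1] (λ.λ.1) (λ.λ.1) (λ.λ.1)
  [2] (λ.λ.λ.1) (λ.λ.1)
  [3] λ.λ.1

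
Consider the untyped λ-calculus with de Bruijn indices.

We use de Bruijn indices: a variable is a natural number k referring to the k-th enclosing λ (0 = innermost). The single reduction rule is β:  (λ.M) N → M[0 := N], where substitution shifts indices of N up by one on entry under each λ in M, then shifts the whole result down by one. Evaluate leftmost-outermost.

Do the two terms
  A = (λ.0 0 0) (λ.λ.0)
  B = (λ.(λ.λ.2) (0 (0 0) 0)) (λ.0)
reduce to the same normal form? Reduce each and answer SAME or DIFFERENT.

Term A:
  start: (λ.0 0 0) (λ.λ.0)
  [1] (λ.λ.0) (λ.λ.0) (λ.λ.0)
  [2] (λ.0) (λ.λ.0)
  [3] λ.λ.0

Term B:
  start: (λ.(λ.λ.2) (0 (0 0) 0)) (λ.0)
  [1] (λ.λ.λ.0) ((λ.0) ((λ.0) (λ.0)) (λ.0))
  [2] λ.λ.0

Answer: SAME — A ⇓ λ.λ.0, B ⇓ λ.λ.0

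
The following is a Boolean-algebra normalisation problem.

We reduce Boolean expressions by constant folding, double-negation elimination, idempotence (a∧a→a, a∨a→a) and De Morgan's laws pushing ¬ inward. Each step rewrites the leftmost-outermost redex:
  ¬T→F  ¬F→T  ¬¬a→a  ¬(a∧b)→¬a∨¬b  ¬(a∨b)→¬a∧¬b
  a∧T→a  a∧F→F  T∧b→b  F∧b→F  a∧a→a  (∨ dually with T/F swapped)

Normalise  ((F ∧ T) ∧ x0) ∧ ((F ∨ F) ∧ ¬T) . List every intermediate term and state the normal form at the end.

  start: ((F ∧ T) ∧ x0) ∧ ((F ∨ F) ∧ ¬T)
  step 1: (F ∧ x0) ∧ ((F ∨ F) ∧ ¬T)
  step 2: F ∧ ((F ∨ F) ∧ ¬T)
  step 3: F

Answer: normal form = F  (in 3 steps)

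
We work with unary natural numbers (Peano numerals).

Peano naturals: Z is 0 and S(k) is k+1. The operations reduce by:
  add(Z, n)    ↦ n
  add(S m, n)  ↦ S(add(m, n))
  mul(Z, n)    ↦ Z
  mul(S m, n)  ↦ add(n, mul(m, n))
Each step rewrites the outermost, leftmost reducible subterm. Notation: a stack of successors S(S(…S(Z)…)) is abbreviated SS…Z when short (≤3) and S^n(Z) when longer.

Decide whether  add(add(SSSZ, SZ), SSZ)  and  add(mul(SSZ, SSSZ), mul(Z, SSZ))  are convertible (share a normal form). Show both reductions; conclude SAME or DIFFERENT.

Answer: SAME — A ⇓ S^6(Z), B ⇓ S^6(Z)

Working:
Term A:
  start: add(add(SSSZ, SZ), SSZ)
  [1] add(S(add(SSZ, SZ)), SSZ)
  [2] S(add(add(SSZ, SZ), SSZ))
  [3] S(add(S(add(SZ, SZ)), SSZ))
  [4] S(S(add(add(SZ, SZ), SSZ)))
  [5] S(S(add(S(add(Z, SZ)), SSZ)))
  [6] S(S(S(add(add(Z, SZ), SSZ))))
  [7] S(S(S(add(SZ, SSZ))))
  [8] S(S(S(S(add(Z, SSZ)))))
  [9] S^6(Z)

Term B:
  start: add(mul(SSZ, SSSZ), mul(Z, SSZ))
  [1] add(add(SSSZ, mul(SZ, SSSZ)), mul(Z, SSZ))
  [2] add(S(add(SSZ, mul(SZ, SSSZ))), mul(Z, SSZ))
  [3] S(add(add(SSZ, mul(SZ, SSSZ)), mul(Z, SSZ)))
  [4] S(add(S(add(SZ, mul(SZ, SSSZ))), mul(Z, SSZ)))
  [5] S(S(add(add(SZ, mul(SZ, SSSZ)), mul(Z, SSZ))))
  [6] S(S(add(S(add(Z, mul(SZ, SSSZ))), mul(Z, SSZ))))
  [7] S(S(S(add(add(Z, mul(SZ, SSSZ)), mul(Z, SSZ)))))
  [8] S(S(S(add(mul(SZ, SSSZ), mul(Z, SSZ)))))
  [9] S(S(S(add(add(SSSZ, mul(Z, SSSZ)), mul(Z, SSZ)))))
  [10] S(S(S(add(S(add(SSZ, mul(Z, SSSZ))), mul(Z, SSZ)))))
  [11] S(S(S(S(add(add(SSZ, mul(Z, SSSZ)), mul(Z, SSZ))))))
  [12] S(S(S(S(add(S(add(SZ, mul(Z, SSSZ))), mul(Z, SSZ))))))
  [13] S(S(S(S(S(add(add(SZ, mul(Z, SSSZ)), mul(Z, SSZ)))))))
  [14] S(S(S(S(S(add(S(add(Z, mul(Z, SSSZ))), mul(Z, SSZ)))))))
  [15] S(S(S(S(S(S(add(add(Z, mul(Z, SSSZ)), mul(Z, SSZ))))))))
  [16] S(S(S(S(S(S(add(mul(Z, SSSZ), mul(Z, SSZ))))))))
  [17] S(S(S(S(S(S(add(Z, mul(Z, SSZ))))))))
  [18] S(S(S(S(S(S(mul(Z, SSZ)))))))
  [19] S^6(Z)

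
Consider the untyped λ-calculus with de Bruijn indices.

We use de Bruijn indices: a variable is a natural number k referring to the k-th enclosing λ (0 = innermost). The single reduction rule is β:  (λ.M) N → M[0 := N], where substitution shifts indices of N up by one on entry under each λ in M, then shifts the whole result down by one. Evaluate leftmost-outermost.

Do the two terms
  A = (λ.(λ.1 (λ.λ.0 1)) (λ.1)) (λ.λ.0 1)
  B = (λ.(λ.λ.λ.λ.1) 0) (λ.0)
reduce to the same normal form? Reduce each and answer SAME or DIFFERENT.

Answer: DIFFERENT — A ⇓ λ.0 (λ.λ.0 1), B ⇓ λ.λ.λ.1

Working:
Term A:
  start: (λ.(λ.1 (λ.λ.0 1)) (λ.1)) (λ.λ.0 1)
  step 1: (λ.(λ.λ.0 1) (λ.λ.0 1)) (λ.λ.λ.0 1)
  step 2: (λ.λ.0 1) (λ.λ.0 1)
  step 3: λ.0 (λ.λ.0 1)

Term B:
  start: (λ.(λ.λ.λ.λ.1) 0) (λ.0)
  step 1: (λ.λ.λ.λ.1) (λ.0)
  step 2: λ.λ.λ.1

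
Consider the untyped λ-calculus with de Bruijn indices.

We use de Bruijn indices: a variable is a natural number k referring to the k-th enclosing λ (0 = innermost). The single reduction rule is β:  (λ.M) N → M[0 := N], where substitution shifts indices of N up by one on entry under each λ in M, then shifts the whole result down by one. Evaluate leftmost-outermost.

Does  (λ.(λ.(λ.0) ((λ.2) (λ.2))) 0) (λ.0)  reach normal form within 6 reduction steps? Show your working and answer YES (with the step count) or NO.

  start: (λ.(λ.(λ.0) ((λ.2) (λ.2))) 0) (λ.0)
  step 1: (λ.(λ.0) ((λ.λ.0) (λ.λ.0))) (λ.0)
  step 2: (λ.0) ((λ.λ.0) (λ.λ.0))
  step 3: (λ.λ.0) (λ.λ.0)
  step 4: λ.0

Answer: YES — reaches normal form λ.0 in 4 ≤ 6 steps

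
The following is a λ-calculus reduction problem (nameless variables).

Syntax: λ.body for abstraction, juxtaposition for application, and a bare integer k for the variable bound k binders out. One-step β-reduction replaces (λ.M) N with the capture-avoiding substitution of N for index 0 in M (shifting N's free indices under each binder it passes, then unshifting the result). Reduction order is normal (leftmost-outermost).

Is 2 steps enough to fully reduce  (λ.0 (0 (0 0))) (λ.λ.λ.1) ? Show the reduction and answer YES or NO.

  start: (λ.0 (0 (0 0))) (λ.λ.λ.1)
  [1] (λ.λ.λ.1) ((λ.λ.λ.1) ((λ.λ.λ.1) (λ.λ.λ.1)))
  [2] λ.λ.1

Answer: YES — reaches normal form λ.λ.1 in 2 ≤ 2 steps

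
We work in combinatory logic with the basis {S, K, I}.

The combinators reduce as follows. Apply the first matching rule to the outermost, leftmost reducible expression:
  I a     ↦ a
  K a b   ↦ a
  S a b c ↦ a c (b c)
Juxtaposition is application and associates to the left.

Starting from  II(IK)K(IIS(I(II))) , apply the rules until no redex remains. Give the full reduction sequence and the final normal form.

Answer: normal form = K  (in 4 steps)

Reduction:
  start: II(IK)K(IIS(I(II)))
  [1] I(IK)K(IIS(I(II)))
  [2] IKK(IIS(I(II)))
  [3] KK(IIS(I(II)))
  [4] K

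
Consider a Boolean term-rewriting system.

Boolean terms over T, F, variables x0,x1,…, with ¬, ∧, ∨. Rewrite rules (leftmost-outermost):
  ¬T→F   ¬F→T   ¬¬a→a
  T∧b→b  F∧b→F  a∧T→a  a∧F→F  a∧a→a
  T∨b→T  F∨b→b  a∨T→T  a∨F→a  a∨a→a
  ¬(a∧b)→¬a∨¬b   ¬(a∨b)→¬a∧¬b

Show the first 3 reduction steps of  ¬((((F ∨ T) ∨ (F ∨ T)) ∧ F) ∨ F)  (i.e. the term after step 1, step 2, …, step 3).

Answer: after 3 steps: ((¬(F ∨ T) ∧ ¬(F ∨ T)) ∨ ¬F) ∧ ¬F

Derivation:
  start: ¬((((F ∨ T) ∨ (F ∨ T)) ∧ F) ∨ F)
  step 1: ¬(((F ∨ T) ∨ (F ∨ T)) ∧ F) ∧ ¬F
  step 2: (¬((F ∨ T) ∨ (F ∨ T)) ∨ ¬F) ∧ ¬F
  step 3: ((¬(F ∨ T) ∧ ¬(F ∨ T)) ∨ ¬F) ∧ ¬F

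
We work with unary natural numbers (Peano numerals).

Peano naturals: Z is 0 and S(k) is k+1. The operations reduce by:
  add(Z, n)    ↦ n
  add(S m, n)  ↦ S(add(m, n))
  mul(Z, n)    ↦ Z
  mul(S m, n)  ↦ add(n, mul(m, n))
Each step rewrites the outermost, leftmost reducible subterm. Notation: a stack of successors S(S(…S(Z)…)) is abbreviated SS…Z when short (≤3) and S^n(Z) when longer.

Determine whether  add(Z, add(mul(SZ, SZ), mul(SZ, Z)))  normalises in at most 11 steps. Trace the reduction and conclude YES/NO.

  start: add(Z, add(mul(SZ, SZ), mul(SZ, Z)))
  →1  add(mul(SZ, SZ), mul(SZ, Z))
  →2  add(add(SZ, mul(Z, SZ)), mul(SZ, Z))
  →3  add(S(add(Z, mul(Z, SZ))), mul(SZ, Z))
  →4  S(add(add(Z, mul(Z, SZ)), mul(SZ, Z)))
  →5  S(add(mul(Z, SZ), mul(SZ, Z)))
  →6  S(add(Z, mul(SZ, Z)))
  →7  S(mul(SZ, Z))
  →8  S(add(Z, mul(Z, Z)))
  →9  S(mul(Z, Z))
  →10  SZ

Answer: YES — reaches normal form SZ in 10 ≤ 11 steps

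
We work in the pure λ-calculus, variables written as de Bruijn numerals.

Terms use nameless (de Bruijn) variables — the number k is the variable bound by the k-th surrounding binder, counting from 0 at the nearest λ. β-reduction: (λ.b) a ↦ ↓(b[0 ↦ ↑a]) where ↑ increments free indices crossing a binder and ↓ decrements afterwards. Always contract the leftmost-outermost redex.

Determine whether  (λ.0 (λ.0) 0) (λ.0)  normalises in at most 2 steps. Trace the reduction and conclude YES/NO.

  start: (λ.0 (λ.0) 0) (λ.0)
  →1  (λ.0) (λ.0) (λ.0)
  →2  (λ.0) (λ.0)

Answer: NO — after 2 steps the term is (λ.0) (λ.0), not yet normal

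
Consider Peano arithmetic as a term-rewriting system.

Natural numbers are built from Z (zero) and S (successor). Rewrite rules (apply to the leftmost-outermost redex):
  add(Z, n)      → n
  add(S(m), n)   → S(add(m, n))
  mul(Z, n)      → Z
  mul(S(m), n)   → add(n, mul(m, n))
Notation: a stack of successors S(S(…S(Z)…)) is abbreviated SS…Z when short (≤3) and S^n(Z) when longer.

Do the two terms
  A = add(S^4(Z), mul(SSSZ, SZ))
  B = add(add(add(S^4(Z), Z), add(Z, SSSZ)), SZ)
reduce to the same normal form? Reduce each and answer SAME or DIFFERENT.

Term A:
  start: add(S^4(Z), mul(SSSZ, SZ))
  [1] S(add(SSSZ, mul(SSSZ, SZ)))
  [2] S(S(add(SSZ, mul(SSSZ, SZ))))
  [3] S(S(S(add(SZ, mul(SSSZ, SZ)))))
  [4] S(S(S(S(add(Z, mul(SSSZ, SZ))))))
  [5] S(S(S(S(mul(SSSZ, SZ)))))
  [6] S(S(S(S(add(SZ, mul(SSZ, SZ))))))
  [7] S(S(S(S(S(add(Z, mul(SSZ, SZ)))))))
  [8] S(S(S(S(S(mul(SSZ, SZ))))))
  [9] S(S(S(S(S(add(SZ, mul(SZ, SZ)))))))
  [10] S(S(S(S(S(S(add(Z, mul(SZ, SZ))))))))
  [11] S(S(S(S(S(S(mul(SZ, SZ)))))))
  [12] S(S(S(S(S(S(add(SZ, mul(Z, SZ))))))))
  [13] S(S(S(S(S(S(S(add(Z, mul(Z, SZ)))))))))
  [14] S(S(S(S(S(S(S(mul(Z, SZ))))))))
  [15] S^7(Z)

Term B:
  start: add(add(add(S^4(Z), Z), add(Z, SSSZ)), SZ)
  [1] add(add(S(add(SSSZ, Z)), add(Z, SSSZ)), SZ)
  [2] add(S(add(add(SSSZ, Z), add(Z, SSSZ))), SZ)
  [3] S(add(add(add(SSSZ, Z), add(Z, SSSZ)), SZ))
  [4] S(add(add(S(add(SSZ, Z)), add(Z, SSSZ)), SZ))
  [5] S(add(S(add(add(SSZ, Z), add(Z, SSSZ))), SZ))
  [6] S(S(add(add(add(SSZ, Z), add(Z, SSSZ)), SZ)))
  [7] S(S(add(add(S(add(SZ, Z)), add(Z, SSSZ)), SZ)))
  [8] S(S(add(S(add(add(SZ, Z), add(Z, SSSZ))), SZ)))
  [9] S(S(S(add(add(add(SZ, Z), add(Z, SSSZ)), SZ))))
  [10] S(S(S(add(add(S(add(Z, Z)), add(Z, SSSZ)), SZ))))
  [11] S(S(S(add(S(add(add(Z, Z), add(Z, SSSZ))), SZ))))
  [12] S(S(S(S(add(add(add(Z, Z), add(Z, SSSZ)), SZ)))))
  [13] S(S(S(S(add(add(Z, add(Z, SSSZ)), SZ)))))
  [14] S(S(S(S(add(add(Z, SSSZ), SZ)))))
  [15] S(S(S(S(add(SSSZ, SZ)))))
  [16] S(S(S(S(S(add(SSZ, SZ))))))
  [17] S(S(S(S(S(S(add(SZ, SZ)))))))
  [18] S(S(S(S(S(S(S(add(Z, SZ))))))))
  [19] S^8(Z)

Answer: DIFFERENT — A ⇓ S^7(Z), B ⇓ S^8(Z)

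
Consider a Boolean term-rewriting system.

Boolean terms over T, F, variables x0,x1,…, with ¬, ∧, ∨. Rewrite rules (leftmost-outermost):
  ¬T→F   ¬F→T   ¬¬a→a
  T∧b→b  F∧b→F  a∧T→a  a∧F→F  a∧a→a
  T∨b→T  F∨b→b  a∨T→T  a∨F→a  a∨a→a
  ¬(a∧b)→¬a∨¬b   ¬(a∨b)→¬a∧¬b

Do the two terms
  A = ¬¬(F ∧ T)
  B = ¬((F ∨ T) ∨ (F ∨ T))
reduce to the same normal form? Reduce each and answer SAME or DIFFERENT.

Term A:
  start: ¬¬(F ∧ T)
  [1] F ∧ T
  [2] F

Term B:
  start: ¬((F ∨ T) ∨ (F ∨ T))
  [1] ¬(F ∨ T) ∧ ¬(F ∨ T)
  [2] ¬(F ∨ T)
  [3] ¬F ∧ ¬T
  [4] T ∧ ¬T
  [5] ¬T
  [6] F

Answer: SAME — A ⇓ F, B ⇓ F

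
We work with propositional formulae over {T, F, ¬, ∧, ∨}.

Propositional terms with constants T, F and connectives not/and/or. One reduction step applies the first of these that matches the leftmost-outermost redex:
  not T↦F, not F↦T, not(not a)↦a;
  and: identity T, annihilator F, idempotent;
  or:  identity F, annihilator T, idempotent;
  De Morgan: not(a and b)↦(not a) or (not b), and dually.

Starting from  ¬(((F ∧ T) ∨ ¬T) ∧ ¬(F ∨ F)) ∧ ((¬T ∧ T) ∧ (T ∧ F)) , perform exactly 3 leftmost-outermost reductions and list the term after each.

Answer: after 3 steps: (((¬F ∨ ¬T) ∧ ¬¬T) ∨ ¬¬(F ∨ F)) ∧ ((¬T ∧ T) ∧ (T ∧ F))

Working:
  start: ¬(((F ∧ T) ∨ ¬T) ∧ ¬(F ∨ F)) ∧ ((¬T ∧ T) ∧ (T ∧ F))
  →1  (¬((F ∧ T) ∨ ¬T) ∨ ¬¬(F ∨ F)) ∧ ((¬T ∧ T) ∧ (T ∧ F))
  →2  ((¬(F ∧ T) ∧ ¬¬T) ∨ ¬¬(F ∨ F)) ∧ ((¬T ∧ T) ∧ (T ∧ F))
  →3  (((¬F ∨ ¬T) ∧ ¬¬T) ∨ ¬¬(F ∨ F)) ∧ ((¬T ∧ T) ∧ (T ∧ F))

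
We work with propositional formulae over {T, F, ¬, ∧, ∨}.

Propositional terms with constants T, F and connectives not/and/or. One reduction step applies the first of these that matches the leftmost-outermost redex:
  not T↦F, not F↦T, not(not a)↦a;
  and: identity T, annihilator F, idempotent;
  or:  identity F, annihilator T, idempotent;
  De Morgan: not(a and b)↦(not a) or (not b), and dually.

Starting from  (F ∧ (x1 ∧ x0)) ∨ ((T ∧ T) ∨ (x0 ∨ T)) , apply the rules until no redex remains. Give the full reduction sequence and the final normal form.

  start: (F ∧ (x1 ∧ x0)) ∨ ((T ∧ T) ∨ (x0 ∨ T))
  →1  F ∨ ((T ∧ T) ∨ (x0 ∨ T))
  →2  (T ∧ T) ∨ (x0 ∨ T)
  →3  T ∨ (x0 ∨ T)
  →4  T

Answer: normal form = T  (in 4 steps)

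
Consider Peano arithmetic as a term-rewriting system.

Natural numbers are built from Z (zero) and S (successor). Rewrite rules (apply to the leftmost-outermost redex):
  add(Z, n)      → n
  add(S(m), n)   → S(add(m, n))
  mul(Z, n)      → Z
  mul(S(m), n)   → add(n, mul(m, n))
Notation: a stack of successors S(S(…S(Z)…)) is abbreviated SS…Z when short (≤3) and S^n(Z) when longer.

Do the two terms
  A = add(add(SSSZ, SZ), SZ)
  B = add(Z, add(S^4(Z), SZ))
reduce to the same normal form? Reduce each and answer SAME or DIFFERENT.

Term A:
  start: add(add(SSSZ, SZ), SZ)
  →1  add(S(add(SSZ, SZ)), SZ)
  →2  S(add(add(SSZ, SZ), SZ))
  →3  S(add(S(add(SZ, SZ)), SZ))
  →4  S(S(add(add(SZ, SZ), SZ)))
  →5  S(S(add(S(add(Z, SZ)), SZ)))
  →6  S(S(S(add(add(Z, SZ), SZ))))
  →7  S(S(S(add(SZ, SZ))))
  →8  S(S(S(S(add(Z, SZ)))))
  →9  S^5(Z)

Term B:
  start: add(Z, add(S^4(Z), SZ))
  →1  add(S^4(Z), SZ)
  →2  S(add(SSSZ, SZ))
  →3  S(S(add(SSZ, SZ)))
  →4  S(S(S(add(SZ, SZ))))
  →5  S(S(S(S(add(Z, SZ)))))
  →6  S^5(Z)

Answer: SAME — A ⇓ S^5(Z), B ⇓ S^5(Z)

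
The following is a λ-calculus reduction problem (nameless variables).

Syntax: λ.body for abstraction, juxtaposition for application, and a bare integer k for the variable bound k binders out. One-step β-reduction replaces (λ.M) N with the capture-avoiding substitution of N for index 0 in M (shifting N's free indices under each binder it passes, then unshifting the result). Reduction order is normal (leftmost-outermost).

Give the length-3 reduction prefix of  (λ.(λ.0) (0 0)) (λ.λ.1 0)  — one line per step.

  start: (λ.(λ.0) (0 0)) (λ.λ.1 0)
  →1  (λ.0) ((λ.λ.1 0) (λ.λ.1 0))
  →2  (λ.λ.1 0) (λ.λ.1 0)
  →3  λ.(λ.λ.1 0) 0

Answer: after 3 steps: λ.(λ.λ.1 0) 0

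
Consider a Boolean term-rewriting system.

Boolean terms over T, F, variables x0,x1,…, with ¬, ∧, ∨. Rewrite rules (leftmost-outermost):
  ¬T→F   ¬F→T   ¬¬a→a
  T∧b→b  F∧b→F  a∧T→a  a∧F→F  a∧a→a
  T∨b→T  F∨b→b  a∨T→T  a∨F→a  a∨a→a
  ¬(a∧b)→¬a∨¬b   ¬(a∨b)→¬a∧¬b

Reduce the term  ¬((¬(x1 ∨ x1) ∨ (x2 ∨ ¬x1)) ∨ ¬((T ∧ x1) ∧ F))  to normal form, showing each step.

  start: ¬((¬(x1 ∨ x1) ∨ (x2 ∨ ¬x1)) ∨ ¬((T ∧ x1) ∧ F))
  [1] ¬(¬(x1 ∨ x1) ∨ (x2 ∨ ¬x1)) ∧ ¬¬((T ∧ x1) ∧ F)
  [2] (¬¬(x1 ∨ x1) ∧ ¬(x2 ∨ ¬x1)) ∧ ¬¬((T ∧ x1) ∧ F)
  [3] ((x1 ∨ x1) ∧ ¬(x2 ∨ ¬x1)) ∧ ¬¬((T ∧ x1) ∧ F)
  [4] (x1 ∧ ¬(x2 ∨ ¬x1)) ∧ ¬¬((T ∧ x1) ∧ F)
  [5] (x1 ∧ (¬x2 ∧ ¬¬x1)) ∧ ¬¬((T ∧ x1) ∧ F)
  [6] (x1 ∧ (¬x2 ∧ x1)) ∧ ¬¬((T ∧ x1) ∧ F)
  [7] (x1 ∧ (¬x2 ∧ x1)) ∧ ((T ∧ x1) ∧ F)
  [8] (x1 ∧ (¬x2 ∧ x1)) ∧ F
  [9] F

Answer: normal form = F  (in 9 steps)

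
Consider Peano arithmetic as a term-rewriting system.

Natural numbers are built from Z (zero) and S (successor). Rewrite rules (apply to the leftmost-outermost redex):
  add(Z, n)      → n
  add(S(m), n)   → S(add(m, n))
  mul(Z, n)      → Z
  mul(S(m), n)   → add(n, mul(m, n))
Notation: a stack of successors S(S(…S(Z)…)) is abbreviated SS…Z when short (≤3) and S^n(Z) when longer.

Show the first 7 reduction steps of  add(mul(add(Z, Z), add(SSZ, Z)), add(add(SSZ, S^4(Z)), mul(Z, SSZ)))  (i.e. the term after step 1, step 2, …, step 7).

  start: add(mul(add(Z, Z), add(SSZ, Z)), add(add(SSZ, S^4(Z)), mul(Z, SSZ)))
  →1  add(mul(Z, add(SSZ, Z)), add(add(SSZ, S^4(Z)), mul(Z, SSZ)))
  →2  add(Z, add(add(SSZ, S^4(Z)), mul(Z, SSZ)))
  →3  add(add(SSZ, S^4(Z)), mul(Z, SSZ))
  →4  add(S(add(SZ, S^4(Z))), mul(Z, SSZ))
  →5  S(add(add(SZ, S^4(Z)), mul(Z, SSZ)))
  →6  S(add(S(add(Z, S^4(Z))), mul(Z, SSZ)))
  →7  S(S(add(add(Z, S^4(Z)), mul(Z, SSZ))))

Answer: after 7 steps: S(S(add(add(Z, S^4(Z)), mul(Z, SSZ))))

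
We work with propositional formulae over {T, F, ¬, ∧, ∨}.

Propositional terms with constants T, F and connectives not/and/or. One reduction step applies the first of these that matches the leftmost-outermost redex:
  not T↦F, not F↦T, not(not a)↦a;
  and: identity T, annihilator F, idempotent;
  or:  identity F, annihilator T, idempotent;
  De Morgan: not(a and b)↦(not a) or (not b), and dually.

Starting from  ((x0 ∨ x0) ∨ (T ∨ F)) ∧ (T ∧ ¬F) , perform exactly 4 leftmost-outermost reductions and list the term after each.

  start: ((x0 ∨ x0) ∨ (T ∨ F)) ∧ (T ∧ ¬F)
  →1  (x0 ∨ (T ∨ F)) ∧ (T ∧ ¬F)
  →2  (x0 ∨ T) ∧ (T ∧ ¬F)
  →3  T ∧ (T ∧ ¬F)
  →4  T ∧ ¬F

Answer: after 4 steps: T ∧ ¬F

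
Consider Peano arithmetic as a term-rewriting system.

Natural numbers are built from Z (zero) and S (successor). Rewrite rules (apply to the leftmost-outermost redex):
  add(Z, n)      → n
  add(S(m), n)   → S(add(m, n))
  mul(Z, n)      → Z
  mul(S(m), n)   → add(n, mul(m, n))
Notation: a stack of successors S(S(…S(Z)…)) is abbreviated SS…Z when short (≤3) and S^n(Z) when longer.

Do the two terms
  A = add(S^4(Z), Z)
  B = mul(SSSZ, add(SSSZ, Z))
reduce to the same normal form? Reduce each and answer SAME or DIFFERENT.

Answer: DIFFERENT — A ⇓ S^4(Z), B ⇓ S^9(Z)

Working:
Term A:
  start: add(S^4(Z), Z)
  step 1: S(add(SSSZ, Z))
  step 2: S(S(add(SSZ, Z)))
  step 3: S(S(S(add(SZ, Z))))
  step 4: S(S(S(S(add(Z, Z)))))
  step 5: S^4(Z)

Term B:
  start: mul(SSSZ, add(SSSZ, Z))
  step 1: add(add(SSSZ, Z), mul(SSZ, add(SSSZ, Z)))
  step 2: add(S(add(SSZ, Z)), mul(SSZ, add(SSSZ, Z)))
  step 3: S(add(add(SSZ, Z), mul(SSZ, add(SSSZ, Z))))
  step 4: S(add(S(add(SZ, Z)), mul(SSZ, add(SSSZ, Z))))
  step 5: S(S(add(add(SZ, Z), mul(SSZ, add(SSSZ, Z)))))
  step 6: S(S(add(S(add(Z, Z)), mul(SSZ, add(SSSZ, Z)))))
  step 7: S(S(S(add(add(Z, Z), mul(SSZ, add(SSSZ, Z))))))
  step 8: S(S(S(add(Z, mul(SSZ, add(SSSZ, Z))))))
  step 9: S(S(S(mul(SSZ, add(SSSZ, Z)))))
  step 10: S(S(S(add(add(SSSZ, Z), mul(SZ, add(SSSZ, Z))))))
  step 11: S(S(S(add(S(add(SSZ, Z)), mul(SZ, add(SSSZ, Z))))))
  step 12: S(S(S(S(add(add(SSZ, Z), mul(SZ, add(SSSZ, Z)))))))
  step 13: S(S(S(S(add(S(add(SZ, Z)), mul(SZ, add(SSSZ, Z)))))))
  step 14: S(S(S(S(S(add(add(SZ, Z), mul(SZ, add(SSSZ, Z))))))))
  step 15: S(S(S(S(S(add(S(add(Z, Z)), mul(SZ, add(SSSZ, Z))))))))
  step 16: S(S(S(S(S(S(add(add(Z, Z), mul(SZ, add(SSSZ, Z)))))))))
  step 17: S(S(S(S(S(S(add(Z, mul(SZ, add(SSSZ, Z)))))))))
  step 18: S(S(S(S(S(S(mul(SZ, add(SSSZ, Z))))))))
  step 19: S(S(S(S(S(S(add(add(SSSZ, Z), mul(Z, add(SSSZ, Z)))))))))
  step 20: S(S(S(S(S(S(add(S(add(SSZ, Z)), mul(Z, add(SSSZ, Z)))))))))
  step 21: S(S(S(S(S(S(S(add(add(SSZ, Z), mul(Z, add(SSSZ, Z))))))))))
  step 22: S(S(S(S(S(S(S(add(S(add(SZ, Z)), mul(Z, add(SSSZ, Z))))))))))
  step 23: S(S(S(S(S(S(S(S(add(add(SZ, Z), mul(Z, add(SSSZ, Z)))))))))))
  step 24: S(S(S(S(S(S(S(S(add(S(add(Z, Z)), mul(Z, add(SSSZ, Z)))))))))))
  step 25: S(S(S(S(S(S(S(S(S(add(add(Z, Z), mul(Z, add(SSSZ, Z))))))))))))
  step 26: S(S(S(S(S(S(S(S(S(add(Z, mul(Z, add(SSSZ, Z))))))))))))
  step 27: S(S(S(S(S(S(S(S(S(mul(Z, add(SSSZ, Z)))))))))))
  step 28: S^9(Z)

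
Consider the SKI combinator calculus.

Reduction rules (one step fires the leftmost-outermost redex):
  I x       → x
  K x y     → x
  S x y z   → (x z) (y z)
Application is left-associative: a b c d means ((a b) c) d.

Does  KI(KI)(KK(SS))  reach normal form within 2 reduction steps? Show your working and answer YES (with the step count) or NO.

Answer: NO — after 2 steps the term is KK(SS), not yet normal

Working:
  start: KI(KI)(KK(SS))
  step 1: I(KK(SS))
  step 2: KK(SS)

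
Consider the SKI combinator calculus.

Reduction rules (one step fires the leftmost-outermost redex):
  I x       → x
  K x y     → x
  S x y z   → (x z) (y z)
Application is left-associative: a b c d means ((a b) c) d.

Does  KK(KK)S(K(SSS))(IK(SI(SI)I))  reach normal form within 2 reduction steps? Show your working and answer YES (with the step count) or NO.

  start: KK(KK)S(K(SSS))(IK(SI(SI)I))
  step 1: KS(K(SSS))(IK(SI(SI)I))
  step 2: S(IK(SI(SI)I))

Answer: NO — after 2 steps the term is S(IK(SI(SI)I)), not yet normal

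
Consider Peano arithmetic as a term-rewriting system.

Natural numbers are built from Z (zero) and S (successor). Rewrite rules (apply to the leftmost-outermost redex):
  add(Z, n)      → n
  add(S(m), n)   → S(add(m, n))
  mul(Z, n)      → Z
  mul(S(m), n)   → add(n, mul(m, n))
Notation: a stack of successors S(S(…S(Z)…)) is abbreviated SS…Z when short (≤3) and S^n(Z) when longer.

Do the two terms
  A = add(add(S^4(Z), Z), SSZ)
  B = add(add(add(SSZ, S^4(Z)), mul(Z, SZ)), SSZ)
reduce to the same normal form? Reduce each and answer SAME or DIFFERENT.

Term A:
  start: add(add(S^4(Z), Z), SSZ)
  [1] add(S(add(SSSZ, Z)), SSZ)
  [2] S(add(add(SSSZ, Z), SSZ))
  [3] S(add(S(add(SSZ, Z)), SSZ))
  [4] S(S(add(add(SSZ, Z), SSZ)))
  [5] S(S(add(S(add(SZ, Z)), SSZ)))
  [6] S(S(S(add(add(SZ, Z), SSZ))))
  [7] S(S(S(add(S(add(Z, Z)), SSZ))))
  [8] S(S(S(S(add(add(Z, Z), SSZ)))))
  [9] S(S(S(S(add(Z, SSZ)))))
  [10] S^6(Z)

Term B:
  start: add(add(add(SSZ, S^4(Z)), mul(Z, SZ)), SSZ)
  [1] add(add(S(add(SZ, S^4(Z))), mul(Z, SZ)), SSZ)
  [2] add(S(add(add(SZ, S^4(Z)), mul(Z, SZ))), SSZ)
  [3] S(add(add(add(SZ, S^4(Z)), mul(Z, SZ)), SSZ))
  [4] S(add(add(S(add(Z, S^4(Z))), mul(Z, SZ)), SSZ))
  [5] S(add(S(add(add(Z, S^4(Z)), mul(Z, SZ))), SSZ))
  [6] S(S(add(add(add(Z, S^4(Z)), mul(Z, SZ)), SSZ)))
  [7] S(S(add(add(S^4(Z), mul(Z, SZ)), SSZ)))
  [8] S(S(add(S(add(SSSZ, mul(Z, SZ))), SSZ)))
  [9] S(S(S(add(add(SSSZ, mul(Z, SZ)), SSZ))))
  [10] S(S(S(add(S(add(SSZ, mul(Z, SZ))), SSZ))))
  [11] S(S(S(S(add(add(SSZ, mul(Z, SZ)), SSZ)))))
  [12] S(S(S(S(add(S(add(SZ, mul(Z, SZ))), SSZ)))))
  [13] S(S(S(S(S(add(add(SZ, mul(Z, SZ)), SSZ))))))
  [14] S(S(S(S(S(add(S(add(Z, mul(Z, SZ))), SSZ))))))
  [15] S(S(S(S(S(S(add(add(Z, mul(Z, SZ)), SSZ)))))))
  [16] S(S(S(S(S(S(add(mul(Z, SZ), SSZ)))))))
  [17] S(S(S(S(S(S(add(Z, SSZ)))))))
  [18] S^8(Z)

Answer: DIFFERENT — A ⇓ S^6(Z), B ⇓ S^8(Z)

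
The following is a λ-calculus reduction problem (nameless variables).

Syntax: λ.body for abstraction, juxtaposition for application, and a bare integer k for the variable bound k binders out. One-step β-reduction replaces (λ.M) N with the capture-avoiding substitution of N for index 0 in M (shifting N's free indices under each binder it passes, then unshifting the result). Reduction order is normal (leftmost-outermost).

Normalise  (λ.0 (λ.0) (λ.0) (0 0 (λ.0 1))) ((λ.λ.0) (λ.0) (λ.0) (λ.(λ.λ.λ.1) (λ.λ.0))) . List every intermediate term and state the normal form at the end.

  start: (λ.0 (λ.0) (λ.0) (0 0 (λ.0 1))) ((λ.λ.0) (λ.0) (λ.0) (λ.(λ.λ.λ.1) (λ.λ.0)))
  →1  (λ.λ.0) (λ.0) (λ.0) (λ.(λ.λ.λ.1) (λ.λ.0)) (λ.0) (λ.0) ((λ.λ.0) (λ.0) (λ.0) (λ.(λ.λ.λ.1) (λ.λ.0)) ((λ.λ.0) (λ.0) (λ.0) (λ.(λ.λ.λ.1) (λ.λ.0))) (λ.0 ((λ.λ.0) (λ.0) (λ.0) (λ.(λ.λ.λ.1) (λ.λ.0)))))
  →2  (λ.0) (λ.0) (λ.(λ.λ.λ.1) (λ.λ.0)) (λ.0) (λ.0) ((λ.λ.0) (λ.0) (λ.0) (λ.(λ.λ.λ.1) (λ.λ.0)) ((λ.λ.0) (λ.0) (λ.0) (λ.(λ.λ.λ.1) (λ.λ.0))) (λ.0 ((λ.λ.0) (λ.0) (λ.0) (λ.(λ.λ.λ.1) (λ.λ.0)))))
  →3  (λ.0) (λ.(λ.λ.λ.1) (λ.λ.0)) (λ.0) (λ.0) ((λ.λ.0) (λ.0) (λ.0) (λ.(λ.λ.λ.1) (λ.λ.0)) ((λ.λ.0) (λ.0) (λ.0) (λ.(λ.λ.λ.1) (λ.λ.0))) (λ.0 ((λ.λ.0) (λ.0) (λ.0) (λ.(λ.λ.λ.1) (λ.λ.0)))))
  →4  (λ.(λ.λ.λ.1) (λ.λ.0)) (λ.0) (λ.0) ((λ.λ.0) (λ.0) (λ.0) (λ.(λ.λ.λ.1) (λ.λ.0)) ((λ.λ.0) (λ.0) (λ.0) (λ.(λ.λ.λ.1) (λ.λ.0))) (λ.0 ((λ.λ.0) (λ.0) (λ.0) (λ.(λ.λ.λ.1) (λ.λ.0)))))
  →5  (λ.λ.λ.1) (λ.λ.0) (λ.0) ((λ.λ.0) (λ.0) (λ.0) (λ.(λ.λ.λ.1) (λ.λ.0)) ((λ.λ.0) (λ.0) (λ.0) (λ.(λ.λ.λ.1) (λ.λ.0))) (λ.0 ((λ.λ.0) (λ.0) (λ.0) (λ.(λ.λ.λ.1) (λ.λ.0)))))
  →6  (λ.λ.1) (λ.0) ((λ.λ.0) (λ.0) (λ.0) (λ.(λ.λ.λ.1) (λ.λ.0)) ((λ.λ.0) (λ.0) (λ.0) (λ.(λ.λ.λ.1) (λ.λ.0))) (λ.0 ((λ.λ.0) (λ.0) (λ.0) (λ.(λ.λ.λ.1) (λ.λ.0)))))
  →7  (λ.λ.0) ((λ.λ.0) (λ.0) (λ.0) (λ.(λ.λ.λ.1) (λ.λ.0)) ((λ.λ.0) (λ.0) (λ.0) (λ.(λ.λ.λ.1) (λ.λ.0))) (λ.0 ((λ.λ.0) (λ.0) (λ.0) (λ.(λ.λ.λ.1) (λ.λ.0)))))
  →8  λ.0

Answer: normal form = λ.0  (in 8 steps)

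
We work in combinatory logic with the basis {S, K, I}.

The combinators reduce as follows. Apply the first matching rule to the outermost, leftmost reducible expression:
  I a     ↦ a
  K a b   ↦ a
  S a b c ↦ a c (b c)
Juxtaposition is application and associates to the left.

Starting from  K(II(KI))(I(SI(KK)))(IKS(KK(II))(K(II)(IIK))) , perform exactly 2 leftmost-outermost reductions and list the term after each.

Answer: after 2 steps: I(KI)(IKS(KK(II))(K(II)(IIK)))

Reduction:
  start: K(II(KI))(I(SI(KK)))(IKS(KK(II))(K(II)(IIK)))
  [1] II(KI)(IKS(KK(II))(K(II)(IIK)))
  [2] I(KI)(IKS(KK(II))(K(II)(IIK)))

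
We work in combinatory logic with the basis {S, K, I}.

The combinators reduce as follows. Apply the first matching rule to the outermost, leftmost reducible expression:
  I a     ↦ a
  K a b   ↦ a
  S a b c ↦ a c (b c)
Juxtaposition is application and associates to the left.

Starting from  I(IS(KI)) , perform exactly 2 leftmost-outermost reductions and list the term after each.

Answer: after 2 steps: S(KI)

Reduction:
  start: I(IS(KI))
  [1] IS(KI)
  [2] S(KI)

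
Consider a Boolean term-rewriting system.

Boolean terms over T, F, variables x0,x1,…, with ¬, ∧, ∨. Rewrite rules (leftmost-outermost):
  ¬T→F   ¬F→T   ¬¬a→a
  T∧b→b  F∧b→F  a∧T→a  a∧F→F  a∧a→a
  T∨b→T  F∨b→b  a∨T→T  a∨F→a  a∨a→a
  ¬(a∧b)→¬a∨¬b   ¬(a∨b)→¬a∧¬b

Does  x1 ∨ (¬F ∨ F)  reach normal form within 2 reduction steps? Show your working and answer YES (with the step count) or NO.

  start: x1 ∨ (¬F ∨ F)
  →1  x1 ∨ ¬F
  →2  x1 ∨ T

Answer: NO — after 2 steps the term is x1 ∨ T, not yet normal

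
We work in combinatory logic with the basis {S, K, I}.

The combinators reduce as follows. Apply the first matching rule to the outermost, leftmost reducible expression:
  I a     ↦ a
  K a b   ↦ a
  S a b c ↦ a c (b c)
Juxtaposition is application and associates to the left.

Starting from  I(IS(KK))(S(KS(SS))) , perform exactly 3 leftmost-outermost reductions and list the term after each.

Answer: after 3 steps: S(KK)(SS)

Reduction:
  start: I(IS(KK))(S(KS(SS)))
  [1] IS(KK)(S(KS(SS)))
  [2] S(KK)(S(KS(SS)))
  [3] S(KK)(SS)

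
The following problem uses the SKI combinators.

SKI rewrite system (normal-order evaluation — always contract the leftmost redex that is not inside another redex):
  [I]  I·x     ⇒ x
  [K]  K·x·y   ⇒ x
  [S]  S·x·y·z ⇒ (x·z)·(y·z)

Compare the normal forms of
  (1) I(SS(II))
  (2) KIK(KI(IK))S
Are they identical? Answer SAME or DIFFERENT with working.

Answer: DIFFERENT — A ⇓ SSI, B ⇓ S

Working:
Term A:
  start: I(SS(II))
  [1] SS(II)
  [2] SSI

Term B:
  start: KIK(KI(IK))S
  [1] I(KI(IK))S
  [2] KI(IK)S
  [3] IS
  [4] S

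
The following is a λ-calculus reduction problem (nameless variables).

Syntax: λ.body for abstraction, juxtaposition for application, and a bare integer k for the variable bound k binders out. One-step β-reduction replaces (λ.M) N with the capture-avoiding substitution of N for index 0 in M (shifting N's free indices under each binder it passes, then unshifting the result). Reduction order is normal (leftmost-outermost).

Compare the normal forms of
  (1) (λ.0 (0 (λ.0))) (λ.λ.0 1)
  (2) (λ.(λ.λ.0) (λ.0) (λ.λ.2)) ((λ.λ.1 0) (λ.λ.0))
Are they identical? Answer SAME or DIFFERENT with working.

Term A:
  start: (λ.0 (0 (λ.0))) (λ.λ.0 1)
  step 1: (λ.λ.0 1) ((λ.λ.0 1) (λ.0))
  step 2: λ.0 ((λ.λ.0 1) (λ.0))
  step 3: λ.0 (λ.0 (λ.0))

Term B:
  start: (λ.(λ.λ.0) (λ.0) (λ.λ.2)) ((λ.λ.1 0) (λ.λ.0))
  step 1: (λ.λ.0) (λ.0) (λ.λ.(λ.λ.1 0) (λ.λ.0))
  step 2: (λ.0) (λ.λ.(λ.λ.1 0) (λ.λ.0))
  step 3: λ.λ.(λ.λ.1 0) (λ.λ.0)
  step 4: λ.λ.λ.(λ.λ.0) 0
  step 5: λ.λ.λ.λ.0

Answer: DIFFERENT — A ⇓ λ.0 (λ.0 (λ.0)), B ⇓ λ.λ.λ.λ.0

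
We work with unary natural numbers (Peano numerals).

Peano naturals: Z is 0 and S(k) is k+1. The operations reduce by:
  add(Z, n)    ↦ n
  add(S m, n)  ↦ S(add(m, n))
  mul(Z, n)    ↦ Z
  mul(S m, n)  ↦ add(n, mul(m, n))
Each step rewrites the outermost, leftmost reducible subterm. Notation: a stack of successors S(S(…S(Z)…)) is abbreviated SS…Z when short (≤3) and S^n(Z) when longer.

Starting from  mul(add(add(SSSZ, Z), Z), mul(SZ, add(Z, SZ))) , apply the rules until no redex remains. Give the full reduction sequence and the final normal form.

Answer: normal form = SSSZ  (in 33 steps)

Reduction:
  start: mul(add(add(SSSZ, Z), Z), mul(SZ, add(Z, SZ)))
  step 1: mul(add(S(add(SSZ, Z)), Z), mul(SZ, add(Z, SZ)))
  step 2: mul(S(add(add(SSZ, Z), Z)), mul(SZ, add(Z, SZ)))
  step 3: add(mul(SZ, add(Z, SZ)), mul(add(add(SSZ, Z), Z), mul(SZ, add(Z, SZ))))
  step 4: add(add(add(Z, SZ), mul(Z, add(Z, SZ))), mul(add(add(SSZ, Z), Z), mul(SZ, add(Z, SZ))))
  step 5: add(add(SZ, mul(Z, add(Z, SZ))), mul(add(add(SSZ, Z), Z), mul(SZ, add(Z, SZ))))
  step 6: add(S(add(Z, mul(Z, add(Z, SZ)))), mul(add(add(SSZ, Z), Z), mul(SZ, add(Z, SZ))))
  step 7: S(add(add(Z, mul(Z, add(Z, SZ))), mul(add(add(SSZ, Z), Z), mul(SZ, add(Z, SZ)))))
  step 8: S(add(mul(Z, add(Z, SZ)), mul(add(add(SSZ, Z), Z), mul(SZ, add(Z, SZ)))))
  step 9: S(add(Z, mul(add(add(SSZ, Z), Z), mul(SZ, add(Z, SZ)))))
  step 10: S(mul(add(add(SSZ, Z), Z), mul(SZ, add(Z, SZ))))
  step 11: S(mul(add(S(add(SZ, Z)), Z), mul(SZ, add(Z, SZ))))
  step 12: S(mul(S(add(add(SZ, Z), Z)), mul(SZ, add(Z, SZ))))
  step 13: S(add(mul(SZ, add(Z, SZ)), mul(add(add(SZ, Z), Z), mul(SZ, add(Z, SZ)))))
  step 14: S(add(add(add(Z, SZ), mul(Z, add(Z, SZ))), mul(add(add(SZ, Z), Z), mul(SZ, add(Z, SZ)))))
  step 15: S(add(add(SZ, mul(Z, add(Z, SZ))), mul(add(add(SZ, Z), Z), mul(SZ, add(Z, SZ)))))
  step 16: S(add(S(add(Z, mul(Z, add(Z, SZ)))), mul(add(add(SZ, Z), Z), mul(SZ, add(Z, SZ)))))
  step 17: S(S(add(add(Z, mul(Z, add(Z, SZ))), mul(add(add(SZ, Z), Z), mul(SZ, add(Z, SZ))))))
  step 18: S(S(add(mul(Z, add(Z, SZ)), mul(add(add(SZ, Z), Z), mul(SZ, add(Z, SZ))))))
  step 19: S(S(add(Z, mul(add(add(SZ, Z), Z), mul(SZ, add(Z, SZ))))))
  step 20: S(S(mul(add(add(SZ, Z), Z), mul(SZ, add(Z, SZ)))))
  step 21: S(S(mul(add(S(add(Z, Z)), Z), mul(SZ, add(Z, SZ)))))
  step 22: S(S(mul(S(add(add(Z, Z), Z)), mul(SZ, add(Z, SZ)))))
  step 23: S(S(add(mul(SZ, add(Z, SZ)), mul(add(add(Z, Z), Z), mul(SZ, add(Z, SZ))))))
  step 24: S(S(add(add(add(Z, SZ), mul(Z, add(Z, SZ))), mul(add(add(Z, Z), Z), mul(SZ, add(Z, SZ))))))
  step 25: S(S(add(add(SZ, mul(Z, add(Z, SZ))), mul(add(add(Z, Z), Z), mul(SZ, add(Z, SZ))))))
  step 26: S(S(add(S(add(Z, mul(Z, add(Z, SZ)))), mul(add(add(Z, Z), Z), mul(SZ, add(Z, SZ))))))
  step 27: S(S(S(add(add(Z, mul(Z, add(Z, SZ))), mul(add(add(Z, Z), Z), mul(SZ, add(Z, SZ)))))))
  step 28: S(S(S(add(mul(Z, add(Z, SZ)), mul(add(add(Z, Z), Z), mul(SZ, add(Z, SZ)))))))
  step 29: S(S(S(add(Z, mul(add(add(Z, Z), Z), mul(SZ, add(Z, SZ)))))))
  step 30: S(S(S(mul(add(add(Z, Z), Z), mul(SZ, add(Z, SZ))))))
  step 31: S(S(S(mul(add(Z, Z), mul(SZ, add(Z, SZ))))))
  step 32: S(S(S(mul(Z, mul(SZ, add(Z, SZ))))))
  step 33: SSSZ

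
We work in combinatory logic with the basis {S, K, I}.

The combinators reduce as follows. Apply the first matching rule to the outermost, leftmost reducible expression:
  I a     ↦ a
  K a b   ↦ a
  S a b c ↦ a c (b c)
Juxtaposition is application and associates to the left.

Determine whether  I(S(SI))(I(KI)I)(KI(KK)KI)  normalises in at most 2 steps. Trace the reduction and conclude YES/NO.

  start: I(S(SI))(I(KI)I)(KI(KK)KI)
  →1  S(SI)(I(KI)I)(KI(KK)KI)
  →2  SI(KI(KK)KI)(I(KI)I(KI(KK)KI))

Answer: NO — after 2 steps the term is SI(KI(KK)KI)(I(KI)I(KI(KK)KI)), not yet normal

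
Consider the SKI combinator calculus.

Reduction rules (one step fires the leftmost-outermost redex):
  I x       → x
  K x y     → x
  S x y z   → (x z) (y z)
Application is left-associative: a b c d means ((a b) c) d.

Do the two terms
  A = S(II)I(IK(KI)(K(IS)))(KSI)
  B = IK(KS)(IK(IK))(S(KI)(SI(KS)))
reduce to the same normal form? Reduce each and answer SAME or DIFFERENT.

Answer: SAME — A ⇓ S, B ⇓ S

Working:
Term A:
  start: S(II)I(IK(KI)(K(IS)))(KSI)
  [1] II(IK(KI)(K(IS)))(I(IK(KI)(K(IS))))(KSI)
  [2] I(IK(KI)(K(IS)))(I(IK(KI)(K(IS))))(KSI)
  [3] IK(KI)(K(IS))(I(IK(KI)(K(IS))))(KSI)
  [4] K(KI)(K(IS))(I(IK(KI)(K(IS))))(KSI)
  [5] KI(I(IK(KI)(K(IS))))(KSI)
  [6] I(KSI)
  [7] KSI
  [8] S

Term B:
  start: IK(KS)(IK(IK))(S(KI)(SI(KS)))
  [1] K(KS)(IK(IK))(S(KI)(SI(KS)))
  [2] KS(S(KI)(SI(KS)))
  [3] S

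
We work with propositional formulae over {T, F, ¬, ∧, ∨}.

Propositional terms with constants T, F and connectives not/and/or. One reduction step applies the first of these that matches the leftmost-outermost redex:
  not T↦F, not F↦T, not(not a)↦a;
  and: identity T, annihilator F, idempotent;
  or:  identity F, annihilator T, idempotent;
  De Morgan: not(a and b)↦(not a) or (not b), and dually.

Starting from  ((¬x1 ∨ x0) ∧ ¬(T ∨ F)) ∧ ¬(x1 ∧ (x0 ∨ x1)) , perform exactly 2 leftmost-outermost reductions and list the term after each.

  start: ((¬x1 ∨ x0) ∧ ¬(T ∨ F)) ∧ ¬(x1 ∧ (x0 ∨ x1))
  step 1: ((¬x1 ∨ x0) ∧ (¬T ∧ ¬F)) ∧ ¬(x1 ∧ (x0 ∨ x1))
  step 2: ((¬x1 ∨ x0) ∧ (F ∧ ¬F)) ∧ ¬(x1 ∧ (x0 ∨ x1))

Answer: after 2 steps: ((¬x1 ∨ x0) ∧ (F ∧ ¬F)) ∧ ¬(x1 ∧ (x0 ∨ x1))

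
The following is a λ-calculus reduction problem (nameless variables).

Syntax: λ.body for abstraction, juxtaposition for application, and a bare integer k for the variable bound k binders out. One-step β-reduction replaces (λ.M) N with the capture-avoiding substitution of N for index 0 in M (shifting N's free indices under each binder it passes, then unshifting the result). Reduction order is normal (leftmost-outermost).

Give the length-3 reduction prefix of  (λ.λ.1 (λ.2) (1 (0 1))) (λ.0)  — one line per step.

Answer: after 3 steps: λ.λ.0

Reduction:
  start: (λ.λ.1 (λ.2) (1 (0 1))) (λ.0)
  →1  λ.(λ.0) (λ.λ.0) ((λ.0) (0 (λ.0)))
  →2  λ.(λ.λ.0) ((λ.0) (0 (λ.0)))
  →3  λ.λ.0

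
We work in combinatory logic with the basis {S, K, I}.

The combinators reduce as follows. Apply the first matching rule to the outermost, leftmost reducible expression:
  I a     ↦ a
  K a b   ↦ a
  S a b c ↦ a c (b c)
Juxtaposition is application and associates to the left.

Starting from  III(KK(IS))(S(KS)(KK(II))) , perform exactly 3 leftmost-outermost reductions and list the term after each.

  start: III(KK(IS))(S(KS)(KK(II)))
  →1  II(KK(IS))(S(KS)(KK(II)))
  →2  I(KK(IS))(S(KS)(KK(II)))
  →3  KK(IS)(S(KS)(KK(II)))

Answer: after 3 steps: KK(IS)(S(KS)(KK(II)))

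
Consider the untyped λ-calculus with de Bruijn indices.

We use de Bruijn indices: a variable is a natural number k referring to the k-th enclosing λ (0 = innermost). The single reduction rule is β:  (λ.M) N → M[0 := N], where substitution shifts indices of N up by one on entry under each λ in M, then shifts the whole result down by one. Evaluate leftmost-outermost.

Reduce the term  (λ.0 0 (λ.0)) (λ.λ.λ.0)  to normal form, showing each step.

Answer: normal form = λ.0  (in 3 steps)

Derivation:
  start: (λ.0 0 (λ.0)) (λ.λ.λ.0)
  step 1: (λ.λ.λ.0) (λ.λ.λ.0) (λ.0)
  step 2: (λ.λ.0) (λ.0)
  step 3: λ.0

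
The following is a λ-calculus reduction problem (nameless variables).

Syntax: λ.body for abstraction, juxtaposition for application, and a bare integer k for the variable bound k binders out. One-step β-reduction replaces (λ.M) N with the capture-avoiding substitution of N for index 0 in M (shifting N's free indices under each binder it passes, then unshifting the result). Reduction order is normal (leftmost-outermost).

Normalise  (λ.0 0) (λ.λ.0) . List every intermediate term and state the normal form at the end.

  start: (λ.0 0) (λ.λ.0)
  →1  (λ.λ.0) (λ.λ.0)
  →2  λ.0

Answer: normal form = λ.0  (in 2 steps)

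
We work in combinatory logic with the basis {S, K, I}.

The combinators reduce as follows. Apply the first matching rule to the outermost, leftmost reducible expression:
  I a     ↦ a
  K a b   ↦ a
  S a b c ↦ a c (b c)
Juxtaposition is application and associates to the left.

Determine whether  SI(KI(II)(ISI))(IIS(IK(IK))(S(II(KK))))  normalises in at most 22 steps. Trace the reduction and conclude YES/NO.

Answer: YES — reaches normal form K(S(KK)(SI(S(KK)(S(KK))))) in 19 ≤ 22 steps

Derivation:
  start: SI(KI(II)(ISI))(IIS(IK(IK))(S(II(KK))))
  →1  I(IIS(IK(IK))(S(II(KK))))(KI(II)(ISI)(IIS(IK(IK))(S(II(KK)))))
  →2  IIS(IK(IK))(S(II(KK)))(KI(II)(ISI)(IIS(IK(IK))(S(II(KK)))))
  →3  IS(IK(IK))(S(II(KK)))(KI(II)(ISI)(IIS(IK(IK))(S(II(KK)))))
  →4  S(IK(IK))(S(II(KK)))(KI(II)(ISI)(IIS(IK(IK))(S(II(KK)))))
  →5  IK(IK)(KI(II)(ISI)(IIS(IK(IK))(S(II(KK)))))(S(II(KK))(KI(II)(ISI)(IIS(IK(IK))(S(II(KK))))))
  →6  K(IK)(KI(II)(ISI)(IIS(IK(IK))(S(II(KK)))))(S(II(KK))(KI(II)(ISI)(IIS(IK(IK))(S(II(KK))))))
  →7  IK(S(II(KK))(KI(II)(ISI)(IIS(IK(IK))(S(II(KK))))))
  →8  K(S(II(KK))(KI(II)(ISI)(IIS(IK(IK))(S(II(KK))))))
  →9  K(S(I(KK))(KI(II)(ISI)(IIS(IK(IK))(S(II(KK))))))
  →10  K(S(KK)(KI(II)(ISI)(IIS(IK(IK))(S(II(KK))))))
  →11  K(S(KK)(I(ISI)(IIS(IK(IK))(S(II(KK))))))
  →12  K(S(KK)(ISI(IIS(IK(IK))(S(II(KK))))))
  →13  K(S(KK)(SI(IIS(IK(IK))(S(II(KK))))))
  →14  K(S(KK)(SI(IS(IK(IK))(S(II(KK))))))
  →15  K(S(KK)(SI(S(IK(IK))(S(II(KK))))))
  →16  K(S(KK)(SI(S(K(IK))(S(II(KK))))))
  →17  K(S(KK)(SI(S(KK)(S(II(KK))))))
  →18  K(S(KK)(SI(S(KK)(S(I(KK))))))
  →19  K(S(KK)(SI(S(KK)(S(KK)))))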